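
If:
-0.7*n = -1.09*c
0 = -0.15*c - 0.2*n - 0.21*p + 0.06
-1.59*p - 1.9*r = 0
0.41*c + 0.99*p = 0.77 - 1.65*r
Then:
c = 0.69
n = 1.08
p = -1.24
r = 1.04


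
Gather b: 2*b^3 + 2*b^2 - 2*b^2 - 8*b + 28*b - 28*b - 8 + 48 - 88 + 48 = 2*b^3 - 8*b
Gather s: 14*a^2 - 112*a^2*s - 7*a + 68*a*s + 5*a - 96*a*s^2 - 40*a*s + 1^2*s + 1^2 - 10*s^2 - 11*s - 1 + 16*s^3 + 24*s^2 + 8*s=14*a^2 - 2*a + 16*s^3 + s^2*(14 - 96*a) + s*(-112*a^2 + 28*a - 2)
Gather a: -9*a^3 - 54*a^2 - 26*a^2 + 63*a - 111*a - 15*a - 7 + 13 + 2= -9*a^3 - 80*a^2 - 63*a + 8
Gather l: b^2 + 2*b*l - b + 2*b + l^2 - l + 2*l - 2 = b^2 + b + l^2 + l*(2*b + 1) - 2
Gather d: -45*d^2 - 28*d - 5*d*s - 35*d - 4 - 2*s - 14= -45*d^2 + d*(-5*s - 63) - 2*s - 18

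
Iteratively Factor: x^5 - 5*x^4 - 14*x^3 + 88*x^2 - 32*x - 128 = (x + 4)*(x^4 - 9*x^3 + 22*x^2 - 32) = (x + 1)*(x + 4)*(x^3 - 10*x^2 + 32*x - 32) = (x - 2)*(x + 1)*(x + 4)*(x^2 - 8*x + 16) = (x - 4)*(x - 2)*(x + 1)*(x + 4)*(x - 4)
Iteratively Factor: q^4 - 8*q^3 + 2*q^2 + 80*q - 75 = (q - 1)*(q^3 - 7*q^2 - 5*q + 75) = (q - 1)*(q + 3)*(q^2 - 10*q + 25) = (q - 5)*(q - 1)*(q + 3)*(q - 5)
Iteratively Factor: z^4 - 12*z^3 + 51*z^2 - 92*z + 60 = (z - 2)*(z^3 - 10*z^2 + 31*z - 30) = (z - 2)^2*(z^2 - 8*z + 15) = (z - 3)*(z - 2)^2*(z - 5)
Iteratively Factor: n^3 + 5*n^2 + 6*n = (n + 3)*(n^2 + 2*n) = n*(n + 3)*(n + 2)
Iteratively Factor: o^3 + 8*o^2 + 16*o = (o + 4)*(o^2 + 4*o) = o*(o + 4)*(o + 4)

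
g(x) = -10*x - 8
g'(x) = -10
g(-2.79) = 19.90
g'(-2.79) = -10.00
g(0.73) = -15.30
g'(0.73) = -10.00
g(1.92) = -27.20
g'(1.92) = -10.00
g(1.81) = -26.10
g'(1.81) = -10.00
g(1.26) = -20.60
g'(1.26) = -10.00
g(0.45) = -12.50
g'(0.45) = -10.00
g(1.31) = -21.10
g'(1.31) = -10.00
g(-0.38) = -4.20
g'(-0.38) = -10.00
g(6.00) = -68.00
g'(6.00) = -10.00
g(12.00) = -128.00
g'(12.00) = -10.00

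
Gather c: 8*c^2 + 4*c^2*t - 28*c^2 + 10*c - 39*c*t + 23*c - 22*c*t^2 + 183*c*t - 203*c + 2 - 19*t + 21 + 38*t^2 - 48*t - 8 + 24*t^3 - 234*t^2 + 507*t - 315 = c^2*(4*t - 20) + c*(-22*t^2 + 144*t - 170) + 24*t^3 - 196*t^2 + 440*t - 300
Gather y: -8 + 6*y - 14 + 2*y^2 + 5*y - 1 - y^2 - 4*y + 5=y^2 + 7*y - 18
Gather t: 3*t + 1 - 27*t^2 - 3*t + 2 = 3 - 27*t^2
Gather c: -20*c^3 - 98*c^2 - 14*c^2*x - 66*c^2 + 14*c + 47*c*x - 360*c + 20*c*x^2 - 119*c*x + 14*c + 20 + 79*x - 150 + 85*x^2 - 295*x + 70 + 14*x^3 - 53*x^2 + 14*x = -20*c^3 + c^2*(-14*x - 164) + c*(20*x^2 - 72*x - 332) + 14*x^3 + 32*x^2 - 202*x - 60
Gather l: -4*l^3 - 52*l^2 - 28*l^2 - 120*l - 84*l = -4*l^3 - 80*l^2 - 204*l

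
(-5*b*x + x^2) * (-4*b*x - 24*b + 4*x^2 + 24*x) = 20*b^2*x^2 + 120*b^2*x - 24*b*x^3 - 144*b*x^2 + 4*x^4 + 24*x^3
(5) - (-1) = 6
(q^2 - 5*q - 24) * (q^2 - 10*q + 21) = q^4 - 15*q^3 + 47*q^2 + 135*q - 504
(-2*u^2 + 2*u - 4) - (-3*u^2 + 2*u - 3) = u^2 - 1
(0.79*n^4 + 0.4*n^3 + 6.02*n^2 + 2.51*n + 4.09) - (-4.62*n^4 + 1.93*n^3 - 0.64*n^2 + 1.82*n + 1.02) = 5.41*n^4 - 1.53*n^3 + 6.66*n^2 + 0.69*n + 3.07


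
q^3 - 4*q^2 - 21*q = q*(q - 7)*(q + 3)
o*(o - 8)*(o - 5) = o^3 - 13*o^2 + 40*o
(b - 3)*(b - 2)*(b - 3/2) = b^3 - 13*b^2/2 + 27*b/2 - 9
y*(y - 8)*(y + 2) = y^3 - 6*y^2 - 16*y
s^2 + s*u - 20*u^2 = (s - 4*u)*(s + 5*u)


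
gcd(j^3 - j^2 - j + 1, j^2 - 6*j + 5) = j - 1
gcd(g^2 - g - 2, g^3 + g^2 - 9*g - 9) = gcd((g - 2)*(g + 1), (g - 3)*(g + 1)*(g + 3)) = g + 1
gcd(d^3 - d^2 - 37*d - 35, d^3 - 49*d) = d - 7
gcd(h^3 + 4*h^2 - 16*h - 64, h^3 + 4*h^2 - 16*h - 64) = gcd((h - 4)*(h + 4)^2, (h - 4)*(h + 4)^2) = h^3 + 4*h^2 - 16*h - 64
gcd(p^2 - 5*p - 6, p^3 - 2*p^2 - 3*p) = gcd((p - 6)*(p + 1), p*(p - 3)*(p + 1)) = p + 1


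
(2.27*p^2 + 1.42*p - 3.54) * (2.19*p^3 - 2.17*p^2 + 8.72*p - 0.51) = 4.9713*p^5 - 1.8161*p^4 + 8.9604*p^3 + 18.9065*p^2 - 31.593*p + 1.8054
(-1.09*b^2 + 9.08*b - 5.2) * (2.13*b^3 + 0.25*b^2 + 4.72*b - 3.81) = -2.3217*b^5 + 19.0679*b^4 - 13.9508*b^3 + 45.7105*b^2 - 59.1388*b + 19.812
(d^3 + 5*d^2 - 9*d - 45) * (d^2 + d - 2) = d^5 + 6*d^4 - 6*d^3 - 64*d^2 - 27*d + 90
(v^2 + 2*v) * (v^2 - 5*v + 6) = v^4 - 3*v^3 - 4*v^2 + 12*v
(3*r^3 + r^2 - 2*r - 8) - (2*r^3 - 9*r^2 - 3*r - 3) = r^3 + 10*r^2 + r - 5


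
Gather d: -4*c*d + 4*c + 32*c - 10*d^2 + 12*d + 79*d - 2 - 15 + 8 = 36*c - 10*d^2 + d*(91 - 4*c) - 9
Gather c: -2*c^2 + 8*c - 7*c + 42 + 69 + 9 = -2*c^2 + c + 120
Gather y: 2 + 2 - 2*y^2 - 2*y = -2*y^2 - 2*y + 4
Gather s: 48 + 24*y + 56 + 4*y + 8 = 28*y + 112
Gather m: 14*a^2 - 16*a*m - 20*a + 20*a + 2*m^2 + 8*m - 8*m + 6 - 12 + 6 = 14*a^2 - 16*a*m + 2*m^2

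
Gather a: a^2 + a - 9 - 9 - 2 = a^2 + a - 20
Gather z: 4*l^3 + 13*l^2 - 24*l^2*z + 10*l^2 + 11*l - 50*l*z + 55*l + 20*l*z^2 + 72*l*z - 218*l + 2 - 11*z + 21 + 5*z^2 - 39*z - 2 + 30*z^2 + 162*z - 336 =4*l^3 + 23*l^2 - 152*l + z^2*(20*l + 35) + z*(-24*l^2 + 22*l + 112) - 315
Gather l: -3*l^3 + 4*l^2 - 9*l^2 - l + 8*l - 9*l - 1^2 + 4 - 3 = -3*l^3 - 5*l^2 - 2*l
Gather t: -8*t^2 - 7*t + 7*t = -8*t^2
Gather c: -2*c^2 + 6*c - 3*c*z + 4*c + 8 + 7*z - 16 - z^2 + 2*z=-2*c^2 + c*(10 - 3*z) - z^2 + 9*z - 8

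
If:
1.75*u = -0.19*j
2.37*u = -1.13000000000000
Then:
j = 4.39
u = -0.48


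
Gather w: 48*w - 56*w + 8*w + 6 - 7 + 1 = 0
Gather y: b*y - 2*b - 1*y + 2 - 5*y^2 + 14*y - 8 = -2*b - 5*y^2 + y*(b + 13) - 6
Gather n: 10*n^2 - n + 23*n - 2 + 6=10*n^2 + 22*n + 4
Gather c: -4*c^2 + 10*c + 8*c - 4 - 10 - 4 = -4*c^2 + 18*c - 18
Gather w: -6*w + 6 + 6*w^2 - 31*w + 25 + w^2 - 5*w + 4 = 7*w^2 - 42*w + 35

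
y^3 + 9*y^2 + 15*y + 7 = (y + 1)^2*(y + 7)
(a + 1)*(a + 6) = a^2 + 7*a + 6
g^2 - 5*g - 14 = (g - 7)*(g + 2)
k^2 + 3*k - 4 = (k - 1)*(k + 4)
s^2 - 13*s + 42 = (s - 7)*(s - 6)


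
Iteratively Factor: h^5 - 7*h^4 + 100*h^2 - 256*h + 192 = (h - 2)*(h^4 - 5*h^3 - 10*h^2 + 80*h - 96) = (h - 3)*(h - 2)*(h^3 - 2*h^2 - 16*h + 32) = (h - 3)*(h - 2)*(h + 4)*(h^2 - 6*h + 8) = (h - 4)*(h - 3)*(h - 2)*(h + 4)*(h - 2)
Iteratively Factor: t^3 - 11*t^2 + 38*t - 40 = (t - 5)*(t^2 - 6*t + 8) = (t - 5)*(t - 2)*(t - 4)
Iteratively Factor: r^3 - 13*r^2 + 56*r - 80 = (r - 5)*(r^2 - 8*r + 16) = (r - 5)*(r - 4)*(r - 4)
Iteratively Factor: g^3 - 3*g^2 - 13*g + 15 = (g + 3)*(g^2 - 6*g + 5) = (g - 5)*(g + 3)*(g - 1)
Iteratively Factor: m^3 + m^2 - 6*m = (m - 2)*(m^2 + 3*m) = (m - 2)*(m + 3)*(m)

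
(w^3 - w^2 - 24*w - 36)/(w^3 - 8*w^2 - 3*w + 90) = (w + 2)/(w - 5)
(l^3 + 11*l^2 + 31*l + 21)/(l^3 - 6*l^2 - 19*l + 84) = (l^3 + 11*l^2 + 31*l + 21)/(l^3 - 6*l^2 - 19*l + 84)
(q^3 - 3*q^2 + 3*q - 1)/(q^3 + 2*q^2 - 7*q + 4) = (q - 1)/(q + 4)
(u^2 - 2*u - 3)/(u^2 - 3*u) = (u + 1)/u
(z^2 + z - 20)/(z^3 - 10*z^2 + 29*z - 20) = (z + 5)/(z^2 - 6*z + 5)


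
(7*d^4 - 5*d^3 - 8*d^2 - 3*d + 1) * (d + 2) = 7*d^5 + 9*d^4 - 18*d^3 - 19*d^2 - 5*d + 2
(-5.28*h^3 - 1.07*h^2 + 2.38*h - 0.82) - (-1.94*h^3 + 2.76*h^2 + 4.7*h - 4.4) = -3.34*h^3 - 3.83*h^2 - 2.32*h + 3.58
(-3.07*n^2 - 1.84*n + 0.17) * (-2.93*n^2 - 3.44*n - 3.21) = 8.9951*n^4 + 15.952*n^3 + 15.6862*n^2 + 5.3216*n - 0.5457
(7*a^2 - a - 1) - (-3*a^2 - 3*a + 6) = 10*a^2 + 2*a - 7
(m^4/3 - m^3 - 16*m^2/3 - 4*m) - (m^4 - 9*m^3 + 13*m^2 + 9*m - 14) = -2*m^4/3 + 8*m^3 - 55*m^2/3 - 13*m + 14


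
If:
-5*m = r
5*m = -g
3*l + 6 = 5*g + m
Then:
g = r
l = 8*r/5 - 2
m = -r/5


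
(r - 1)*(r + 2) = r^2 + r - 2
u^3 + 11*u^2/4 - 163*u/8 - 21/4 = (u - 7/2)*(u + 1/4)*(u + 6)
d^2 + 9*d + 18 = (d + 3)*(d + 6)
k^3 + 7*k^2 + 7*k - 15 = (k - 1)*(k + 3)*(k + 5)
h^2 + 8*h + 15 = (h + 3)*(h + 5)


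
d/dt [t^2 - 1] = 2*t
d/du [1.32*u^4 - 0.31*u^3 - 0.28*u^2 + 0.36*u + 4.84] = 5.28*u^3 - 0.93*u^2 - 0.56*u + 0.36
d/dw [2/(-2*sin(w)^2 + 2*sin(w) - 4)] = (2*sin(w) - 1)*cos(w)/(sin(w)^2 - sin(w) + 2)^2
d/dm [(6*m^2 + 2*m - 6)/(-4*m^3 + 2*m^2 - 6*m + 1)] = 2*(12*m^4 + 8*m^3 - 56*m^2 + 18*m - 17)/(16*m^6 - 16*m^5 + 52*m^4 - 32*m^3 + 40*m^2 - 12*m + 1)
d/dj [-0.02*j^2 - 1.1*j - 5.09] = -0.04*j - 1.1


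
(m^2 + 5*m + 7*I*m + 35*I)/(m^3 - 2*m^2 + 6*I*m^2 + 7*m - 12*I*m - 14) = (m + 5)/(m^2 - m*(2 + I) + 2*I)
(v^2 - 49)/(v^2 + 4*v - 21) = (v - 7)/(v - 3)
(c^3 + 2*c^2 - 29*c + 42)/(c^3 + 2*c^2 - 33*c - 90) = (c^3 + 2*c^2 - 29*c + 42)/(c^3 + 2*c^2 - 33*c - 90)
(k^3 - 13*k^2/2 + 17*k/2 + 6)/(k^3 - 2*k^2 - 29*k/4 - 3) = 2*(k - 3)/(2*k + 3)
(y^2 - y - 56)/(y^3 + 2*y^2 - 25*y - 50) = (y^2 - y - 56)/(y^3 + 2*y^2 - 25*y - 50)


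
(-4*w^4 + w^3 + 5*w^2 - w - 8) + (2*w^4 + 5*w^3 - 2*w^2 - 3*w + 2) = -2*w^4 + 6*w^3 + 3*w^2 - 4*w - 6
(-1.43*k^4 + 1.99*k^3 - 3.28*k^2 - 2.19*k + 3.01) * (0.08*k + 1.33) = -0.1144*k^5 - 1.7427*k^4 + 2.3843*k^3 - 4.5376*k^2 - 2.6719*k + 4.0033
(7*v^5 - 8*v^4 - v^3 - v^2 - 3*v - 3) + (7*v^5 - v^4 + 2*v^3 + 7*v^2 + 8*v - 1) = 14*v^5 - 9*v^4 + v^3 + 6*v^2 + 5*v - 4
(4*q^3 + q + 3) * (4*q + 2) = 16*q^4 + 8*q^3 + 4*q^2 + 14*q + 6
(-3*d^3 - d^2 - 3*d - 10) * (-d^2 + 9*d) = 3*d^5 - 26*d^4 - 6*d^3 - 17*d^2 - 90*d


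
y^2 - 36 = (y - 6)*(y + 6)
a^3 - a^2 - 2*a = a*(a - 2)*(a + 1)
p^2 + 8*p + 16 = (p + 4)^2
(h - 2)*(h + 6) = h^2 + 4*h - 12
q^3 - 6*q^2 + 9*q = q*(q - 3)^2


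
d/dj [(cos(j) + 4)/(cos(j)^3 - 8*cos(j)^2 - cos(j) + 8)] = (-125*cos(j)/2 + 2*cos(2*j) + cos(3*j)/2 - 10)/((cos(j) - 8)^2*sin(j)^3)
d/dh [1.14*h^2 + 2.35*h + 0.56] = 2.28*h + 2.35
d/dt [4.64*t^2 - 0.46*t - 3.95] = 9.28*t - 0.46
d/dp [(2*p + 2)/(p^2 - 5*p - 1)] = 2*(-p^2 - 2*p + 4)/(p^4 - 10*p^3 + 23*p^2 + 10*p + 1)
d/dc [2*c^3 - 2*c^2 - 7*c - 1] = 6*c^2 - 4*c - 7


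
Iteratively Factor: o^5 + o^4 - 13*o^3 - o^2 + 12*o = (o + 4)*(o^4 - 3*o^3 - o^2 + 3*o) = (o - 1)*(o + 4)*(o^3 - 2*o^2 - 3*o) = (o - 3)*(o - 1)*(o + 4)*(o^2 + o) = (o - 3)*(o - 1)*(o + 1)*(o + 4)*(o)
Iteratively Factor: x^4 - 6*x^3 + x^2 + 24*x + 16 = (x + 1)*(x^3 - 7*x^2 + 8*x + 16) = (x - 4)*(x + 1)*(x^2 - 3*x - 4) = (x - 4)*(x + 1)^2*(x - 4)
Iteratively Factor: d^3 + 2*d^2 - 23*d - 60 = (d - 5)*(d^2 + 7*d + 12) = (d - 5)*(d + 3)*(d + 4)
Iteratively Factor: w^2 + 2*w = (w + 2)*(w)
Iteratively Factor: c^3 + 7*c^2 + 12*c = (c + 4)*(c^2 + 3*c) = (c + 3)*(c + 4)*(c)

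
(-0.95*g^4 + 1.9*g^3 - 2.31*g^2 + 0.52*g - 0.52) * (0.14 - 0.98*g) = 0.931*g^5 - 1.995*g^4 + 2.5298*g^3 - 0.833*g^2 + 0.5824*g - 0.0728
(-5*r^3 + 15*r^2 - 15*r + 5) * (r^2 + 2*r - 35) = -5*r^5 + 5*r^4 + 190*r^3 - 550*r^2 + 535*r - 175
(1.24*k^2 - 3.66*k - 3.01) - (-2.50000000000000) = 1.24*k^2 - 3.66*k - 0.51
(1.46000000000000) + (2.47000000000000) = 3.93000000000000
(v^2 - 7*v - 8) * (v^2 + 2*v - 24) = v^4 - 5*v^3 - 46*v^2 + 152*v + 192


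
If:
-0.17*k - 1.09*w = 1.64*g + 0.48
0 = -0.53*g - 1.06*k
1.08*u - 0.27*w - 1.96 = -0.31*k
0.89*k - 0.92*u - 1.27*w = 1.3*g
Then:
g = 3.84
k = -1.92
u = 0.89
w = -5.92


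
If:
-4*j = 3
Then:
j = -3/4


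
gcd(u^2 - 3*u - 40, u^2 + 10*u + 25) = u + 5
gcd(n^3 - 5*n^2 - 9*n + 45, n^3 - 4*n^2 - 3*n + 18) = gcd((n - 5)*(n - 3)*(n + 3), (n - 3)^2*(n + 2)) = n - 3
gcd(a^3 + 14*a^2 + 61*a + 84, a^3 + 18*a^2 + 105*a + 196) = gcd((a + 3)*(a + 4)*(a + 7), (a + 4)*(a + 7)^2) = a^2 + 11*a + 28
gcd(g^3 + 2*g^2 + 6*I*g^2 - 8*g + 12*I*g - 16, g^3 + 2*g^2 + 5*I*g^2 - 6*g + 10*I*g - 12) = g^2 + g*(2 + 2*I) + 4*I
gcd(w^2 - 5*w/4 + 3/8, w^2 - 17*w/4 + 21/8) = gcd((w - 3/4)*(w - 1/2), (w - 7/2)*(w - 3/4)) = w - 3/4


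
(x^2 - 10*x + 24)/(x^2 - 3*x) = (x^2 - 10*x + 24)/(x*(x - 3))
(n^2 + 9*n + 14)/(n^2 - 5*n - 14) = (n + 7)/(n - 7)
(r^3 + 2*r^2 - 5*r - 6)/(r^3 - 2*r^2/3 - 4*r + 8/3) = 3*(r^2 + 4*r + 3)/(3*r^2 + 4*r - 4)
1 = 1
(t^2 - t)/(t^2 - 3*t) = (t - 1)/(t - 3)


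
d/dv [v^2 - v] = 2*v - 1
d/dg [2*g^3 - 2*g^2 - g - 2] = 6*g^2 - 4*g - 1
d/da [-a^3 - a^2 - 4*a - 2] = -3*a^2 - 2*a - 4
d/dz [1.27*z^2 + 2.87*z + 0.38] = 2.54*z + 2.87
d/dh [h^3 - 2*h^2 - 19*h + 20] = 3*h^2 - 4*h - 19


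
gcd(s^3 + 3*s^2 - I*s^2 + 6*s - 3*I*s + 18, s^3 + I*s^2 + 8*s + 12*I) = s^2 - I*s + 6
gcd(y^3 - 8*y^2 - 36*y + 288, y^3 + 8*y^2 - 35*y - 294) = y - 6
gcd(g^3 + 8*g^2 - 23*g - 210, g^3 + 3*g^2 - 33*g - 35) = g^2 + 2*g - 35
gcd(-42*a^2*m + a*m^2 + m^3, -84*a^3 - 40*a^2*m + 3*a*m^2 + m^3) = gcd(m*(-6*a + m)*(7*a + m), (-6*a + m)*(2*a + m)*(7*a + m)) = 42*a^2 - a*m - m^2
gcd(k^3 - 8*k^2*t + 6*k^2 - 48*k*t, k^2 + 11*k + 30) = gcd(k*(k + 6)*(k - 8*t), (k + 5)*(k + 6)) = k + 6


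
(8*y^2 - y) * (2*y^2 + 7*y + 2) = 16*y^4 + 54*y^3 + 9*y^2 - 2*y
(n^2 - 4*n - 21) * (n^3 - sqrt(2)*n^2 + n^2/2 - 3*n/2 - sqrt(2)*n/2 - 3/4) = n^5 - 7*n^4/2 - sqrt(2)*n^4 - 49*n^3/2 + 7*sqrt(2)*n^3/2 - 21*n^2/4 + 23*sqrt(2)*n^2 + 21*sqrt(2)*n/2 + 69*n/2 + 63/4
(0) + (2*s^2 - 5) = 2*s^2 - 5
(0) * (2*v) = 0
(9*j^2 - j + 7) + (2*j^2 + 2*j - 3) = 11*j^2 + j + 4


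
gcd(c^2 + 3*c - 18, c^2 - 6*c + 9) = c - 3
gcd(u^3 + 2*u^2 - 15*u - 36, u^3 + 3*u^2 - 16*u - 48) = u^2 - u - 12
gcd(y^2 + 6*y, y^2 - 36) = y + 6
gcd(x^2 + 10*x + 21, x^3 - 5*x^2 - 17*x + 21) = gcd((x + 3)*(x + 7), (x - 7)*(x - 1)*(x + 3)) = x + 3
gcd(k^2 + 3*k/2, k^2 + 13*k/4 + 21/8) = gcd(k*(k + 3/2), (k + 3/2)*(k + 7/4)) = k + 3/2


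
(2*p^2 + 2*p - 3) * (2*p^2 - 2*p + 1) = 4*p^4 - 8*p^2 + 8*p - 3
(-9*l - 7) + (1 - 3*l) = -12*l - 6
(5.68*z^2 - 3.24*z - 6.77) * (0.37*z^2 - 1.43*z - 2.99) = 2.1016*z^4 - 9.3212*z^3 - 14.8549*z^2 + 19.3687*z + 20.2423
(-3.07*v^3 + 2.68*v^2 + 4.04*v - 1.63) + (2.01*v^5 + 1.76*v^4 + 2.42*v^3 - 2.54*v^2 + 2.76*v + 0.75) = 2.01*v^5 + 1.76*v^4 - 0.65*v^3 + 0.14*v^2 + 6.8*v - 0.88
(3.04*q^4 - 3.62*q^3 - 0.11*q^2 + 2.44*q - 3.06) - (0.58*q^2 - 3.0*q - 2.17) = 3.04*q^4 - 3.62*q^3 - 0.69*q^2 + 5.44*q - 0.89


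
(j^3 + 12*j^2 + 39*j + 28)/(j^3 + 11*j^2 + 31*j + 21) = (j + 4)/(j + 3)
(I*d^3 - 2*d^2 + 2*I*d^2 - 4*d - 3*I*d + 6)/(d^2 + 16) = (I*d^3 + 2*d^2*(-1 + I) - d*(4 + 3*I) + 6)/(d^2 + 16)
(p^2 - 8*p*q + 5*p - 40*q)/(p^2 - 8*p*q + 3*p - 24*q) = (p + 5)/(p + 3)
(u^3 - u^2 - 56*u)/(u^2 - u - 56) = u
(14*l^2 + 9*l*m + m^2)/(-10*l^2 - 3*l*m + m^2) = (-7*l - m)/(5*l - m)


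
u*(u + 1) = u^2 + u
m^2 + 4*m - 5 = (m - 1)*(m + 5)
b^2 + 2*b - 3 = (b - 1)*(b + 3)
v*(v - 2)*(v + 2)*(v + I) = v^4 + I*v^3 - 4*v^2 - 4*I*v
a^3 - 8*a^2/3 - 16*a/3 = a*(a - 4)*(a + 4/3)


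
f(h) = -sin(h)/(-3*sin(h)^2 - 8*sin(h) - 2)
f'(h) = -(6*sin(h)*cos(h) + 8*cos(h))*sin(h)/(-3*sin(h)^2 - 8*sin(h) - 2)^2 - cos(h)/(-3*sin(h)^2 - 8*sin(h) - 2)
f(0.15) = 0.05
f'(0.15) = 0.18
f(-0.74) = 0.33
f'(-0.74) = 0.11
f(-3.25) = 0.04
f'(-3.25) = -0.23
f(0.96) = 0.08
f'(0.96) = -0.00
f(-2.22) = 0.32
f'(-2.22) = -0.01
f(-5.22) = 0.08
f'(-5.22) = -0.00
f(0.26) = 0.06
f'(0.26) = 0.10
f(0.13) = 0.04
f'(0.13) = 0.20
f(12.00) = 0.38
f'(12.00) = 0.47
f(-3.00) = -0.15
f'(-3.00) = -2.22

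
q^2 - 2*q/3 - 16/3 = (q - 8/3)*(q + 2)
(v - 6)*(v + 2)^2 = v^3 - 2*v^2 - 20*v - 24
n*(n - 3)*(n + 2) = n^3 - n^2 - 6*n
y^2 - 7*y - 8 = (y - 8)*(y + 1)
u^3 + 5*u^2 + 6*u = u*(u + 2)*(u + 3)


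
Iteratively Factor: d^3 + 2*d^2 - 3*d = (d - 1)*(d^2 + 3*d) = (d - 1)*(d + 3)*(d)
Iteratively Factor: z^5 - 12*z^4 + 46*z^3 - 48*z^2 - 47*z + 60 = (z + 1)*(z^4 - 13*z^3 + 59*z^2 - 107*z + 60) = (z - 1)*(z + 1)*(z^3 - 12*z^2 + 47*z - 60) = (z - 4)*(z - 1)*(z + 1)*(z^2 - 8*z + 15) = (z - 5)*(z - 4)*(z - 1)*(z + 1)*(z - 3)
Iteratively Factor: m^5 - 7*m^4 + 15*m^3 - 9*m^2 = (m)*(m^4 - 7*m^3 + 15*m^2 - 9*m) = m*(m - 3)*(m^3 - 4*m^2 + 3*m) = m*(m - 3)*(m - 1)*(m^2 - 3*m) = m^2*(m - 3)*(m - 1)*(m - 3)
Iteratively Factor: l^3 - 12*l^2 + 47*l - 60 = (l - 4)*(l^2 - 8*l + 15) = (l - 5)*(l - 4)*(l - 3)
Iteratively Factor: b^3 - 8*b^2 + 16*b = (b)*(b^2 - 8*b + 16) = b*(b - 4)*(b - 4)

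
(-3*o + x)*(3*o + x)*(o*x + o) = -9*o^3*x - 9*o^3 + o*x^3 + o*x^2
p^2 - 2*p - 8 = (p - 4)*(p + 2)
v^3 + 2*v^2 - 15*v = v*(v - 3)*(v + 5)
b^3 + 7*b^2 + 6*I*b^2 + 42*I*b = b*(b + 7)*(b + 6*I)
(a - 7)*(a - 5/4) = a^2 - 33*a/4 + 35/4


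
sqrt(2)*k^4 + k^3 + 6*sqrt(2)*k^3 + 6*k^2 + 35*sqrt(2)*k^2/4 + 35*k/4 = k*(k + 5/2)*(k + 7/2)*(sqrt(2)*k + 1)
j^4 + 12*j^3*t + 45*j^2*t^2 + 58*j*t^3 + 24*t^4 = (j + t)^2*(j + 4*t)*(j + 6*t)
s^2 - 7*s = s*(s - 7)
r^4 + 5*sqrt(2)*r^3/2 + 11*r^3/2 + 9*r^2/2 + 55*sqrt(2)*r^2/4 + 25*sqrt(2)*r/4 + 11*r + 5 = (r + 1/2)*(r + 5)*(r + sqrt(2)/2)*(r + 2*sqrt(2))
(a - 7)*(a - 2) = a^2 - 9*a + 14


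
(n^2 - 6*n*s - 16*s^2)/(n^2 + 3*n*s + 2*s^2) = (n - 8*s)/(n + s)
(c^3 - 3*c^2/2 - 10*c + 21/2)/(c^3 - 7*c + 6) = (c - 7/2)/(c - 2)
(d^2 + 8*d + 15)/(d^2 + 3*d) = (d + 5)/d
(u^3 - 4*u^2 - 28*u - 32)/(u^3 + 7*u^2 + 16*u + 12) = (u - 8)/(u + 3)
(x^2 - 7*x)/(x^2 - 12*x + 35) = x/(x - 5)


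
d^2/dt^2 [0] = 0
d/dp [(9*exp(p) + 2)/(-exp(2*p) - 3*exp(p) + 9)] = (9*exp(2*p) + 4*exp(p) + 87)*exp(p)/(exp(4*p) + 6*exp(3*p) - 9*exp(2*p) - 54*exp(p) + 81)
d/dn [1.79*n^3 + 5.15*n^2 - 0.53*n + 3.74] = 5.37*n^2 + 10.3*n - 0.53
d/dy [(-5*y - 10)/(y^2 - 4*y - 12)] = 5/(y^2 - 12*y + 36)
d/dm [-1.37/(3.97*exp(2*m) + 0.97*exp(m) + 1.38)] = (10.8778*exp(m) + 1.3289)*exp(m)/(3.97*exp(2*m) + 0.97*exp(m) + 1.38)^2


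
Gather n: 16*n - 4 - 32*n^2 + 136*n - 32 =-32*n^2 + 152*n - 36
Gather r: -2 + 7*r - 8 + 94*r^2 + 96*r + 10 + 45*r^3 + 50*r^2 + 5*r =45*r^3 + 144*r^2 + 108*r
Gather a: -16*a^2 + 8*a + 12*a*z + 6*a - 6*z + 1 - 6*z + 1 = -16*a^2 + a*(12*z + 14) - 12*z + 2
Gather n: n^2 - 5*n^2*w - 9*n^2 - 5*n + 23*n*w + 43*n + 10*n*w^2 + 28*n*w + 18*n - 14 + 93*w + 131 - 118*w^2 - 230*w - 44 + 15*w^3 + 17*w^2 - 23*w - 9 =n^2*(-5*w - 8) + n*(10*w^2 + 51*w + 56) + 15*w^3 - 101*w^2 - 160*w + 64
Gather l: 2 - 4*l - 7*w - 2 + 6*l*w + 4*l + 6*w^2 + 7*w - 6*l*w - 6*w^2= 0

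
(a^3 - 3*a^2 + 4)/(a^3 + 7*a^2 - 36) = (a^2 - a - 2)/(a^2 + 9*a + 18)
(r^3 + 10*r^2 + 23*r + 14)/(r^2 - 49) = (r^2 + 3*r + 2)/(r - 7)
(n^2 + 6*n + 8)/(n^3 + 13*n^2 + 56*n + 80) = (n + 2)/(n^2 + 9*n + 20)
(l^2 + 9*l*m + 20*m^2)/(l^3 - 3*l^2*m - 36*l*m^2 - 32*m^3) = (l + 5*m)/(l^2 - 7*l*m - 8*m^2)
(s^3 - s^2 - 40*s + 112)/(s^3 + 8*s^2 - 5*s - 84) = (s^2 - 8*s + 16)/(s^2 + s - 12)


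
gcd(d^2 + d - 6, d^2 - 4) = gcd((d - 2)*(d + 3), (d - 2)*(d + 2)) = d - 2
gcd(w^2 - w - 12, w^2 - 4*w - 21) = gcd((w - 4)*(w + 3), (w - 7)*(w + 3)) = w + 3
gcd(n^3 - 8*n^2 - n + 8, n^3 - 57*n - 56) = n^2 - 7*n - 8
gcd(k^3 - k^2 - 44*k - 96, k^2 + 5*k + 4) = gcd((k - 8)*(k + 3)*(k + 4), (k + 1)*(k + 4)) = k + 4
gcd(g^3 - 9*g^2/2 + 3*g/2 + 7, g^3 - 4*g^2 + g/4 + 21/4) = g^2 - 5*g/2 - 7/2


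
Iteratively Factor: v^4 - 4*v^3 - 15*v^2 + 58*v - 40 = (v - 5)*(v^3 + v^2 - 10*v + 8) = (v - 5)*(v - 2)*(v^2 + 3*v - 4) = (v - 5)*(v - 2)*(v + 4)*(v - 1)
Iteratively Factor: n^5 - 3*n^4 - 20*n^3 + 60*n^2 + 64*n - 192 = (n - 3)*(n^4 - 20*n^2 + 64) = (n - 3)*(n + 4)*(n^3 - 4*n^2 - 4*n + 16) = (n - 3)*(n - 2)*(n + 4)*(n^2 - 2*n - 8) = (n - 4)*(n - 3)*(n - 2)*(n + 4)*(n + 2)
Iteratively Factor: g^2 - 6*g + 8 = (g - 2)*(g - 4)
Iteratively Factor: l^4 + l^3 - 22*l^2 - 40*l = (l + 2)*(l^3 - l^2 - 20*l) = (l + 2)*(l + 4)*(l^2 - 5*l) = (l - 5)*(l + 2)*(l + 4)*(l)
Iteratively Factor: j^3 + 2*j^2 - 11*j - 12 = (j - 3)*(j^2 + 5*j + 4) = (j - 3)*(j + 4)*(j + 1)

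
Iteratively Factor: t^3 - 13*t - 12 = (t - 4)*(t^2 + 4*t + 3) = (t - 4)*(t + 1)*(t + 3)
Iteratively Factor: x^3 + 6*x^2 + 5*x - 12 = (x + 3)*(x^2 + 3*x - 4) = (x + 3)*(x + 4)*(x - 1)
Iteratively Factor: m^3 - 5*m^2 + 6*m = (m)*(m^2 - 5*m + 6) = m*(m - 2)*(m - 3)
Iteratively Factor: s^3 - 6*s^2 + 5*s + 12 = (s + 1)*(s^2 - 7*s + 12) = (s - 4)*(s + 1)*(s - 3)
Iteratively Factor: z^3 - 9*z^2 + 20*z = (z - 4)*(z^2 - 5*z) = z*(z - 4)*(z - 5)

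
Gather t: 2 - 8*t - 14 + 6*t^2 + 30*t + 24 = 6*t^2 + 22*t + 12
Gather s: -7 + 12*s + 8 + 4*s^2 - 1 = 4*s^2 + 12*s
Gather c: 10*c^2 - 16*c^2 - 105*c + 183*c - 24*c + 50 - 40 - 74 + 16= -6*c^2 + 54*c - 48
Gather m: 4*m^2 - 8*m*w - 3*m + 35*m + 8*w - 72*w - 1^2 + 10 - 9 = 4*m^2 + m*(32 - 8*w) - 64*w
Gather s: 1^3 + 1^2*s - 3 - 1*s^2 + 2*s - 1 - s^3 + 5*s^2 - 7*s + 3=-s^3 + 4*s^2 - 4*s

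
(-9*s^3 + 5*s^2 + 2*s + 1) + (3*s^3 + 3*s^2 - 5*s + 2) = -6*s^3 + 8*s^2 - 3*s + 3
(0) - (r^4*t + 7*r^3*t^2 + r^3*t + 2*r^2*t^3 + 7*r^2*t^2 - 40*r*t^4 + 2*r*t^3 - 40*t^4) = -r^4*t - 7*r^3*t^2 - r^3*t - 2*r^2*t^3 - 7*r^2*t^2 + 40*r*t^4 - 2*r*t^3 + 40*t^4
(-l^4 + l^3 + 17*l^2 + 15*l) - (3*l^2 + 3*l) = -l^4 + l^3 + 14*l^2 + 12*l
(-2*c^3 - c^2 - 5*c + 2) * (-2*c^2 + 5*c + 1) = 4*c^5 - 8*c^4 + 3*c^3 - 30*c^2 + 5*c + 2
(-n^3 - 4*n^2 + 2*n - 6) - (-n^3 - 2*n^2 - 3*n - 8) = -2*n^2 + 5*n + 2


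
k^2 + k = k*(k + 1)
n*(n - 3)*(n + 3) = n^3 - 9*n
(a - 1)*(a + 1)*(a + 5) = a^3 + 5*a^2 - a - 5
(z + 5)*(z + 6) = z^2 + 11*z + 30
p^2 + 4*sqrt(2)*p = p*(p + 4*sqrt(2))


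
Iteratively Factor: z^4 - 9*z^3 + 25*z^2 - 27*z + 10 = (z - 1)*(z^3 - 8*z^2 + 17*z - 10) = (z - 2)*(z - 1)*(z^2 - 6*z + 5) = (z - 5)*(z - 2)*(z - 1)*(z - 1)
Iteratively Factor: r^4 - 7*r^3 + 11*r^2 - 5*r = (r - 5)*(r^3 - 2*r^2 + r) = (r - 5)*(r - 1)*(r^2 - r) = r*(r - 5)*(r - 1)*(r - 1)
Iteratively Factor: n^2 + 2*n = (n)*(n + 2)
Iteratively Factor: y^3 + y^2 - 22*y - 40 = (y - 5)*(y^2 + 6*y + 8) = (y - 5)*(y + 4)*(y + 2)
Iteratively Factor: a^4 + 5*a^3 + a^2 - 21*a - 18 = (a - 2)*(a^3 + 7*a^2 + 15*a + 9) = (a - 2)*(a + 3)*(a^2 + 4*a + 3) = (a - 2)*(a + 1)*(a + 3)*(a + 3)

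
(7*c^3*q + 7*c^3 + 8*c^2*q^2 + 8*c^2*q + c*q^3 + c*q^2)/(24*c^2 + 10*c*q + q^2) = c*(7*c^2*q + 7*c^2 + 8*c*q^2 + 8*c*q + q^3 + q^2)/(24*c^2 + 10*c*q + q^2)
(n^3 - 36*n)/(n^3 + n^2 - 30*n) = (n - 6)/(n - 5)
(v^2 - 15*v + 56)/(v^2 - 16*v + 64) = (v - 7)/(v - 8)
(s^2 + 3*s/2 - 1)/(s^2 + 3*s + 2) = (s - 1/2)/(s + 1)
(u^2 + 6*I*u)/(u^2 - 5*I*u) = (u + 6*I)/(u - 5*I)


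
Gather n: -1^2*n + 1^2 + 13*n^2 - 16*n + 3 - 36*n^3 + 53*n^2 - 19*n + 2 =-36*n^3 + 66*n^2 - 36*n + 6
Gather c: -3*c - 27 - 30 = -3*c - 57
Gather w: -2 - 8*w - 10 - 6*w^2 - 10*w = -6*w^2 - 18*w - 12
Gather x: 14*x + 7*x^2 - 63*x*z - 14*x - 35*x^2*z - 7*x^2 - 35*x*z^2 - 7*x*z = -35*x^2*z + x*(-35*z^2 - 70*z)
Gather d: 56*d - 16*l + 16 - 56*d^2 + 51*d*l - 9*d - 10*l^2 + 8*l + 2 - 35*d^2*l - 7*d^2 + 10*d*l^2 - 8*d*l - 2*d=d^2*(-35*l - 63) + d*(10*l^2 + 43*l + 45) - 10*l^2 - 8*l + 18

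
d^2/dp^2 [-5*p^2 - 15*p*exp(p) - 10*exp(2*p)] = -15*p*exp(p) - 40*exp(2*p) - 30*exp(p) - 10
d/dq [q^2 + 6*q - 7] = 2*q + 6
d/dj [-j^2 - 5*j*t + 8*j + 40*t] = -2*j - 5*t + 8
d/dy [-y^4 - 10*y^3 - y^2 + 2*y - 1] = -4*y^3 - 30*y^2 - 2*y + 2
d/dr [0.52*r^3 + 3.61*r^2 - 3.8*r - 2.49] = 1.56*r^2 + 7.22*r - 3.8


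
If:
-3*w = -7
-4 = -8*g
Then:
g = 1/2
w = 7/3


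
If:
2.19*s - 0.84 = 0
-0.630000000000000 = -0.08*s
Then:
No Solution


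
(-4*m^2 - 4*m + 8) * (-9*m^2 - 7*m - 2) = 36*m^4 + 64*m^3 - 36*m^2 - 48*m - 16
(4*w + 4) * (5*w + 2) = 20*w^2 + 28*w + 8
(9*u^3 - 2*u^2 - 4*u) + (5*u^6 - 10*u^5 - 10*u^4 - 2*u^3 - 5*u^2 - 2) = 5*u^6 - 10*u^5 - 10*u^4 + 7*u^3 - 7*u^2 - 4*u - 2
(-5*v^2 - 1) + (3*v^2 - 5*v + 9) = -2*v^2 - 5*v + 8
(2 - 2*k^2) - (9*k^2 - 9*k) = -11*k^2 + 9*k + 2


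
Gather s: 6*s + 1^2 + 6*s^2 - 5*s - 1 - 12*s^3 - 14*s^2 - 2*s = -12*s^3 - 8*s^2 - s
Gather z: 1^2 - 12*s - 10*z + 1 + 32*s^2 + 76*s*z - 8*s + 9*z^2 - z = 32*s^2 - 20*s + 9*z^2 + z*(76*s - 11) + 2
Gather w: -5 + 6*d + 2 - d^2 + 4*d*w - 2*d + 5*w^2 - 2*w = -d^2 + 4*d + 5*w^2 + w*(4*d - 2) - 3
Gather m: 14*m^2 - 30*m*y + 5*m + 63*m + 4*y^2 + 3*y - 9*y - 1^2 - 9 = 14*m^2 + m*(68 - 30*y) + 4*y^2 - 6*y - 10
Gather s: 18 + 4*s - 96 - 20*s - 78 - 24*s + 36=-40*s - 120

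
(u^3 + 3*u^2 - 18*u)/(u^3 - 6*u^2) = (u^2 + 3*u - 18)/(u*(u - 6))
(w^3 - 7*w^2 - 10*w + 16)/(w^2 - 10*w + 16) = (w^2 + w - 2)/(w - 2)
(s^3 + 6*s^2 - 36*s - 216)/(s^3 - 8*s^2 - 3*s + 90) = (s^2 + 12*s + 36)/(s^2 - 2*s - 15)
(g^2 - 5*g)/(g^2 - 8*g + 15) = g/(g - 3)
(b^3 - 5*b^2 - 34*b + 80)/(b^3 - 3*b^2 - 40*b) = (b - 2)/b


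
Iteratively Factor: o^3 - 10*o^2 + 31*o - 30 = (o - 3)*(o^2 - 7*o + 10) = (o - 5)*(o - 3)*(o - 2)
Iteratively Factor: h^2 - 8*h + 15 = (h - 3)*(h - 5)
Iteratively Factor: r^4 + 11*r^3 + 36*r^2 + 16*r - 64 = (r + 4)*(r^3 + 7*r^2 + 8*r - 16) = (r + 4)^2*(r^2 + 3*r - 4) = (r - 1)*(r + 4)^2*(r + 4)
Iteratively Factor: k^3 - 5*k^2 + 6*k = (k)*(k^2 - 5*k + 6) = k*(k - 2)*(k - 3)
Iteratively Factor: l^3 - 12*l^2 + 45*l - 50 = (l - 5)*(l^2 - 7*l + 10) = (l - 5)^2*(l - 2)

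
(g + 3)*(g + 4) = g^2 + 7*g + 12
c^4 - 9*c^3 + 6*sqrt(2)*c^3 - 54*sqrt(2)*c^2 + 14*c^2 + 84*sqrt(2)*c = c*(c - 7)*(c - 2)*(c + 6*sqrt(2))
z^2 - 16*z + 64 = (z - 8)^2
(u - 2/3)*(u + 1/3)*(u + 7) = u^3 + 20*u^2/3 - 23*u/9 - 14/9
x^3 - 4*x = x*(x - 2)*(x + 2)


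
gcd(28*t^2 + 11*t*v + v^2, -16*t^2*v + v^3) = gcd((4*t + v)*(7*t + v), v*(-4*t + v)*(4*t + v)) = 4*t + v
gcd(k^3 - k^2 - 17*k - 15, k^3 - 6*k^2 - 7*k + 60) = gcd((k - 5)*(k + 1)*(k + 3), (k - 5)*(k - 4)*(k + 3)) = k^2 - 2*k - 15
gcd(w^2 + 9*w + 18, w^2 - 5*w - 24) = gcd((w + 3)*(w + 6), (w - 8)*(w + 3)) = w + 3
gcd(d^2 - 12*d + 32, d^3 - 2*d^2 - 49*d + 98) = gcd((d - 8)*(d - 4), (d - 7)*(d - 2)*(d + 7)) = 1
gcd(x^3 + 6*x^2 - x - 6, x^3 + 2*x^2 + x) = x + 1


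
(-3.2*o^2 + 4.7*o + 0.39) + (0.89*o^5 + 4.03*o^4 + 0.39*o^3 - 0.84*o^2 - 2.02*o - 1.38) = 0.89*o^5 + 4.03*o^4 + 0.39*o^3 - 4.04*o^2 + 2.68*o - 0.99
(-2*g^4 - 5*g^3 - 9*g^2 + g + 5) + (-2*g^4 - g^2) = -4*g^4 - 5*g^3 - 10*g^2 + g + 5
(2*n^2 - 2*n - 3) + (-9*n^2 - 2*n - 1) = -7*n^2 - 4*n - 4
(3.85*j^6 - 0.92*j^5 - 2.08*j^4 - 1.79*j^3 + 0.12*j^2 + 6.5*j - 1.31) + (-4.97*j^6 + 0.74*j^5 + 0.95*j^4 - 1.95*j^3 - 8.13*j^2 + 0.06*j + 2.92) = -1.12*j^6 - 0.18*j^5 - 1.13*j^4 - 3.74*j^3 - 8.01*j^2 + 6.56*j + 1.61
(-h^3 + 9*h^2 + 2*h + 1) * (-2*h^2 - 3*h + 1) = 2*h^5 - 15*h^4 - 32*h^3 + h^2 - h + 1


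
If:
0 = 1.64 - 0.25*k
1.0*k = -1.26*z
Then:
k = 6.56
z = -5.21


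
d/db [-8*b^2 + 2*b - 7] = 2 - 16*b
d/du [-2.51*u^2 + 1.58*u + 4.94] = 1.58 - 5.02*u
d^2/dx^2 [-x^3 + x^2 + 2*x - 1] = 2 - 6*x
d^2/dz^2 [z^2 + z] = 2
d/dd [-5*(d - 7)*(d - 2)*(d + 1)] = -15*d^2 + 80*d - 25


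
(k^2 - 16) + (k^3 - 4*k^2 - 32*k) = k^3 - 3*k^2 - 32*k - 16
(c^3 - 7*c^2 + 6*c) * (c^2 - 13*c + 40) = c^5 - 20*c^4 + 137*c^3 - 358*c^2 + 240*c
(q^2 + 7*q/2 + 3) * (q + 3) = q^3 + 13*q^2/2 + 27*q/2 + 9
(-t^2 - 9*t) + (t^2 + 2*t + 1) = 1 - 7*t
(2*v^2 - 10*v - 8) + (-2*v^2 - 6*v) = -16*v - 8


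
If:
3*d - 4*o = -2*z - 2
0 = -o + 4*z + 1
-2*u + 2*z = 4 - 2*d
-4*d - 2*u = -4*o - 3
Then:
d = 3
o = 3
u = 3/2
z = 1/2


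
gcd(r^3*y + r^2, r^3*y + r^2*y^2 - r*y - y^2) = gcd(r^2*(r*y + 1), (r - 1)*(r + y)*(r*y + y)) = 1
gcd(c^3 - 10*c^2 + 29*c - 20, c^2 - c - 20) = c - 5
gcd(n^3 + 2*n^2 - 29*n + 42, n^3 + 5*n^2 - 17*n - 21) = n^2 + 4*n - 21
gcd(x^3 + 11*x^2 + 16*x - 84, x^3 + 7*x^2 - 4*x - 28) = x^2 + 5*x - 14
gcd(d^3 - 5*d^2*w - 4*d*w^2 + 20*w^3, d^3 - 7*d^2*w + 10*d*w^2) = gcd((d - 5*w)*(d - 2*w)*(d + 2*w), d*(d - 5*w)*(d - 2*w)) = d^2 - 7*d*w + 10*w^2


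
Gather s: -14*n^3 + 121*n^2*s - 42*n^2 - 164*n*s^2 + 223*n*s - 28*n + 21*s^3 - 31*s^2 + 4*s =-14*n^3 - 42*n^2 - 28*n + 21*s^3 + s^2*(-164*n - 31) + s*(121*n^2 + 223*n + 4)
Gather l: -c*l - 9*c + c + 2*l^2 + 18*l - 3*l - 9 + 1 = -8*c + 2*l^2 + l*(15 - c) - 8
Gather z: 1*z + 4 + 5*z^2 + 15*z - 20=5*z^2 + 16*z - 16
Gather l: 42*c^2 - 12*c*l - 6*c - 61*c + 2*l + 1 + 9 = 42*c^2 - 67*c + l*(2 - 12*c) + 10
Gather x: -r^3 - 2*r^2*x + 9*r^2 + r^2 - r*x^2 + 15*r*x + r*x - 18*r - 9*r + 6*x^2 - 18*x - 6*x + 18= -r^3 + 10*r^2 - 27*r + x^2*(6 - r) + x*(-2*r^2 + 16*r - 24) + 18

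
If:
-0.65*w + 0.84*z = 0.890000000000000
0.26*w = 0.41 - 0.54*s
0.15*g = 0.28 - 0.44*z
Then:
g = 1.86666666666667 - 2.93333333333333*z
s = 1.41851851851852 - 0.622222222222222*z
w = 1.29230769230769*z - 1.36923076923077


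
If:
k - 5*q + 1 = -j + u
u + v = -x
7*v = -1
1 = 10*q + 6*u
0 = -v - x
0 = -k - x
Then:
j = -5/14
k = -1/7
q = 1/10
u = 0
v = -1/7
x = 1/7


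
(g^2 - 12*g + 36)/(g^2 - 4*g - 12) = (g - 6)/(g + 2)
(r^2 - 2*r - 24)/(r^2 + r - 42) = (r + 4)/(r + 7)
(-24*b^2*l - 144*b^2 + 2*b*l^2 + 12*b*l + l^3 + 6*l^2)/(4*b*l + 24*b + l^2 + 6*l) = (-24*b^2 + 2*b*l + l^2)/(4*b + l)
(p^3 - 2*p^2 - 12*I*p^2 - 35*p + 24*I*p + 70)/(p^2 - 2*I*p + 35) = (p^2 - p*(2 + 5*I) + 10*I)/(p + 5*I)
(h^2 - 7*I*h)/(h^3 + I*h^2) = (h - 7*I)/(h*(h + I))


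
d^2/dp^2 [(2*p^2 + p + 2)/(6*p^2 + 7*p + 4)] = 12*(-8*p^3 + 12*p^2 + 30*p + 9)/(216*p^6 + 756*p^5 + 1314*p^4 + 1351*p^3 + 876*p^2 + 336*p + 64)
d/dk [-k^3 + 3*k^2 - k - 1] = -3*k^2 + 6*k - 1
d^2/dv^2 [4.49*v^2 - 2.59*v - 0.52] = 8.98000000000000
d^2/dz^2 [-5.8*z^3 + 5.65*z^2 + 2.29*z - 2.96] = 11.3 - 34.8*z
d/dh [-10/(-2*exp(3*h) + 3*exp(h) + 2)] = (30 - 60*exp(2*h))*exp(h)/(-2*exp(3*h) + 3*exp(h) + 2)^2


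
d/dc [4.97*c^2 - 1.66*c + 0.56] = 9.94*c - 1.66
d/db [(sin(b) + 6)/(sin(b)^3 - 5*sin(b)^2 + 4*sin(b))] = (-2*sin(b)^3 - 13*sin(b)^2 + 60*sin(b) - 24)*cos(b)/((sin(b) - 4)^2*(sin(b) - 1)^2*sin(b)^2)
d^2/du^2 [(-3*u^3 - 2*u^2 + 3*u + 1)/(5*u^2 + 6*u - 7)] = 6*(-26*u^3 + 81*u^2 - 12*u + 33)/(125*u^6 + 450*u^5 + 15*u^4 - 1044*u^3 - 21*u^2 + 882*u - 343)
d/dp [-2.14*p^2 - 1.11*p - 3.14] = -4.28*p - 1.11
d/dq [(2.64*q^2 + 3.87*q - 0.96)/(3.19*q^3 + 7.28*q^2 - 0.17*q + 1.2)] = (-8.4216*q^4 - 24.6906*q^3 - 19.4352*q^2 + 20.3136*q + 4.4808)/(10.1761*q^6 + 46.4464*q^5 + 51.9138*q^4 + 5.1808*q^3 + 17.5009*q^2 - 0.408*q + 1.44)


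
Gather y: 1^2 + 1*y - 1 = y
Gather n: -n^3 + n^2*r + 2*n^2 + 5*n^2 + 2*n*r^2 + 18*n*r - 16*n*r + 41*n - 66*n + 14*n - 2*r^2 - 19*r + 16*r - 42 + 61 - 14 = -n^3 + n^2*(r + 7) + n*(2*r^2 + 2*r - 11) - 2*r^2 - 3*r + 5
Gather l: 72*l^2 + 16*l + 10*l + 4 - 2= 72*l^2 + 26*l + 2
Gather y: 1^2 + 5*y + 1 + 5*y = 10*y + 2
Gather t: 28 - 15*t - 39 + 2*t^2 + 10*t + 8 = 2*t^2 - 5*t - 3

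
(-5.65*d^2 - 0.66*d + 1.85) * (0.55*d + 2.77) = -3.1075*d^3 - 16.0135*d^2 - 0.8107*d + 5.1245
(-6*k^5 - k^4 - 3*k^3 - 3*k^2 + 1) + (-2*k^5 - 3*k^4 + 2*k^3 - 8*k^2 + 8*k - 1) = -8*k^5 - 4*k^4 - k^3 - 11*k^2 + 8*k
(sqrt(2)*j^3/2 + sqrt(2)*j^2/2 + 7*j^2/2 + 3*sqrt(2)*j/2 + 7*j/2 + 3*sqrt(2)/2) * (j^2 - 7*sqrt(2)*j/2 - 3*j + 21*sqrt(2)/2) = sqrt(2)*j^5/2 - sqrt(2)*j^4 - 49*sqrt(2)*j^3/4 - 21*j^2/2 + 43*sqrt(2)*j^2/2 + 21*j + 129*sqrt(2)*j/4 + 63/2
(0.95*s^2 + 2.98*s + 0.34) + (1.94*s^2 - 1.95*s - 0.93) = 2.89*s^2 + 1.03*s - 0.59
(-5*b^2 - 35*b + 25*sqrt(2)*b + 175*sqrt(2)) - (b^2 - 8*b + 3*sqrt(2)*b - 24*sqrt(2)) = -6*b^2 - 27*b + 22*sqrt(2)*b + 199*sqrt(2)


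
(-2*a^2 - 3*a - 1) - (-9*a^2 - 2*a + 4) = 7*a^2 - a - 5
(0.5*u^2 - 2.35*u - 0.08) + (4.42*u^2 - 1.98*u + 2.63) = 4.92*u^2 - 4.33*u + 2.55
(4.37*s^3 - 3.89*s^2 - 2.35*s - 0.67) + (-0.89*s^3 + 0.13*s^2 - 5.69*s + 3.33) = 3.48*s^3 - 3.76*s^2 - 8.04*s + 2.66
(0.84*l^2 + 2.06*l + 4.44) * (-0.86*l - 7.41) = -0.7224*l^3 - 7.996*l^2 - 19.083*l - 32.9004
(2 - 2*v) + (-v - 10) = -3*v - 8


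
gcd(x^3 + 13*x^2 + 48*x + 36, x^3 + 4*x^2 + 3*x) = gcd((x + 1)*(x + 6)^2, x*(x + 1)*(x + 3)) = x + 1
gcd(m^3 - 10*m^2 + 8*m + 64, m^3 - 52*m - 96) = m^2 - 6*m - 16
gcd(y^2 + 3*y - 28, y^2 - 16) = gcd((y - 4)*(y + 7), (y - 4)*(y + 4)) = y - 4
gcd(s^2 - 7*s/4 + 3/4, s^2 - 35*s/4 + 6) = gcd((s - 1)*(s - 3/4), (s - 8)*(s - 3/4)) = s - 3/4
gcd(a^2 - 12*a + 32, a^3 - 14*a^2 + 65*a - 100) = a - 4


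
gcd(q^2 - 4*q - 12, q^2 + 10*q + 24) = 1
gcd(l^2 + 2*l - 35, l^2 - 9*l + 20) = l - 5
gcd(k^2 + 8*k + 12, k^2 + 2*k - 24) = k + 6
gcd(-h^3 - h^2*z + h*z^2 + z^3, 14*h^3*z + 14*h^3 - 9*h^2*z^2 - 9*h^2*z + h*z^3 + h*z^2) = 1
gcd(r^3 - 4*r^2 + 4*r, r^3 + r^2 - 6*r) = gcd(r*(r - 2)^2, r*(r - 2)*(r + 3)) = r^2 - 2*r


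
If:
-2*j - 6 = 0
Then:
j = -3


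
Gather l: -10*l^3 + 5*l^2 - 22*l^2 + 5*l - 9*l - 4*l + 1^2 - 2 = -10*l^3 - 17*l^2 - 8*l - 1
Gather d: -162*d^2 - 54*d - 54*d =-162*d^2 - 108*d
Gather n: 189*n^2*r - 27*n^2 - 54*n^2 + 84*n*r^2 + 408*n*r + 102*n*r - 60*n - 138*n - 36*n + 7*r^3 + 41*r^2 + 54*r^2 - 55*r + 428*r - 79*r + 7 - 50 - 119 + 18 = n^2*(189*r - 81) + n*(84*r^2 + 510*r - 234) + 7*r^3 + 95*r^2 + 294*r - 144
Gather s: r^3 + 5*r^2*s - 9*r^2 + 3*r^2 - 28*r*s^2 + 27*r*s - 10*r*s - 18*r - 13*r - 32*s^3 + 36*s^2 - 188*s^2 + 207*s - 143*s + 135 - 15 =r^3 - 6*r^2 - 31*r - 32*s^3 + s^2*(-28*r - 152) + s*(5*r^2 + 17*r + 64) + 120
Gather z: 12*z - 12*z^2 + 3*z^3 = 3*z^3 - 12*z^2 + 12*z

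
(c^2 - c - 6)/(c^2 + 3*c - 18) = (c + 2)/(c + 6)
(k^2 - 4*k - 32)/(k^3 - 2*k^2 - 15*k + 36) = (k - 8)/(k^2 - 6*k + 9)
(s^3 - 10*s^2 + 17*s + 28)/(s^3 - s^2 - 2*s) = (s^2 - 11*s + 28)/(s*(s - 2))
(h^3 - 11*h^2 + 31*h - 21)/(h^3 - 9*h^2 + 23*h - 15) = (h - 7)/(h - 5)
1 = 1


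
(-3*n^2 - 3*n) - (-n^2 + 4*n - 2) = -2*n^2 - 7*n + 2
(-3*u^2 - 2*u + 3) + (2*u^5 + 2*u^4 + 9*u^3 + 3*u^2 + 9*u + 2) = 2*u^5 + 2*u^4 + 9*u^3 + 7*u + 5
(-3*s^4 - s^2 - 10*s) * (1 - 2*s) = 6*s^5 - 3*s^4 + 2*s^3 + 19*s^2 - 10*s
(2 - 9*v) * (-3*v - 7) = 27*v^2 + 57*v - 14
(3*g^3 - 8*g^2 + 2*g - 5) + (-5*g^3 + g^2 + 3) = -2*g^3 - 7*g^2 + 2*g - 2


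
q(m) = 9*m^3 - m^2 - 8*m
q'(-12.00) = 3904.00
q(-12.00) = -15600.00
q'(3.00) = 229.00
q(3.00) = 210.00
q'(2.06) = 102.46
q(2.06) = 57.95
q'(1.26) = 32.35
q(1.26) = 6.34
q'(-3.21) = 276.63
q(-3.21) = -282.31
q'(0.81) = 8.09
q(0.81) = -2.35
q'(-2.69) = 192.75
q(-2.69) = -160.90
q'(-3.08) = 254.29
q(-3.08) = -247.81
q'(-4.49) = 545.30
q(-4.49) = -798.91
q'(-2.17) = 123.48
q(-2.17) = -79.31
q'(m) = 27*m^2 - 2*m - 8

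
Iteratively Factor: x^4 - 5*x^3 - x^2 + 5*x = (x - 1)*(x^3 - 4*x^2 - 5*x) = (x - 1)*(x + 1)*(x^2 - 5*x) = (x - 5)*(x - 1)*(x + 1)*(x)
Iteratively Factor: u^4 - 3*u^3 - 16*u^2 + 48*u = (u - 4)*(u^3 + u^2 - 12*u) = (u - 4)*(u + 4)*(u^2 - 3*u) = u*(u - 4)*(u + 4)*(u - 3)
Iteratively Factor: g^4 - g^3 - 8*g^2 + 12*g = (g - 2)*(g^3 + g^2 - 6*g) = (g - 2)^2*(g^2 + 3*g) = g*(g - 2)^2*(g + 3)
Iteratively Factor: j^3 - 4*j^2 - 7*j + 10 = (j - 5)*(j^2 + j - 2) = (j - 5)*(j + 2)*(j - 1)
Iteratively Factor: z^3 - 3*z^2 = (z)*(z^2 - 3*z) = z^2*(z - 3)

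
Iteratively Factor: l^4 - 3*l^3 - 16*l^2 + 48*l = (l + 4)*(l^3 - 7*l^2 + 12*l) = (l - 4)*(l + 4)*(l^2 - 3*l) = (l - 4)*(l - 3)*(l + 4)*(l)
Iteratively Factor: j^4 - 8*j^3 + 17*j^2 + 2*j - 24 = (j + 1)*(j^3 - 9*j^2 + 26*j - 24) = (j - 2)*(j + 1)*(j^2 - 7*j + 12) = (j - 4)*(j - 2)*(j + 1)*(j - 3)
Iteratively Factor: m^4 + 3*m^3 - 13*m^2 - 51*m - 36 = (m + 1)*(m^3 + 2*m^2 - 15*m - 36) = (m + 1)*(m + 3)*(m^2 - m - 12) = (m - 4)*(m + 1)*(m + 3)*(m + 3)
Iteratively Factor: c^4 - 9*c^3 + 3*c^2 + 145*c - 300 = (c + 4)*(c^3 - 13*c^2 + 55*c - 75) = (c - 5)*(c + 4)*(c^2 - 8*c + 15) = (c - 5)*(c - 3)*(c + 4)*(c - 5)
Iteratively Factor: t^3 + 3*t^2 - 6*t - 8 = (t - 2)*(t^2 + 5*t + 4) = (t - 2)*(t + 4)*(t + 1)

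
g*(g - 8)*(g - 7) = g^3 - 15*g^2 + 56*g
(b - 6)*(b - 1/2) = b^2 - 13*b/2 + 3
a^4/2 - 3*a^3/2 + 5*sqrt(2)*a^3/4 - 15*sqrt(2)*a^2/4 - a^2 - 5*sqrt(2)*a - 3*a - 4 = (a/2 + 1/2)*(a - 4)*(a + sqrt(2)/2)*(a + 2*sqrt(2))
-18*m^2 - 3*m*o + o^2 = (-6*m + o)*(3*m + o)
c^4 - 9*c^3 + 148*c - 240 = (c - 6)*(c - 5)*(c - 2)*(c + 4)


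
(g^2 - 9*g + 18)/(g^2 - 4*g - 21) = (-g^2 + 9*g - 18)/(-g^2 + 4*g + 21)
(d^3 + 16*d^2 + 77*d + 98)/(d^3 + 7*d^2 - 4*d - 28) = (d + 7)/(d - 2)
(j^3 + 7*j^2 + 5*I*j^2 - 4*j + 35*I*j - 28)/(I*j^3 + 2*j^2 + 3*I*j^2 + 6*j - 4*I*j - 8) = (-I*j^3 + j^2*(5 - 7*I) + j*(35 + 4*I) + 28*I)/(j^3 + j^2*(3 - 2*I) + j*(-4 - 6*I) + 8*I)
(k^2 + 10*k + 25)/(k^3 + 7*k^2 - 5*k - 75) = 1/(k - 3)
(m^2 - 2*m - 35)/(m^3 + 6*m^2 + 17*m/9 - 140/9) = 9*(m - 7)/(9*m^2 + 9*m - 28)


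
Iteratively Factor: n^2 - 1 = (n - 1)*(n + 1)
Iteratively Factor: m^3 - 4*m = (m + 2)*(m^2 - 2*m) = m*(m + 2)*(m - 2)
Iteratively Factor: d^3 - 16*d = (d + 4)*(d^2 - 4*d) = (d - 4)*(d + 4)*(d)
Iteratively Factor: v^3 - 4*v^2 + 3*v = (v)*(v^2 - 4*v + 3) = v*(v - 1)*(v - 3)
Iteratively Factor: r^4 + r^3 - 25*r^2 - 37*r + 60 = (r - 1)*(r^3 + 2*r^2 - 23*r - 60) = (r - 5)*(r - 1)*(r^2 + 7*r + 12) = (r - 5)*(r - 1)*(r + 3)*(r + 4)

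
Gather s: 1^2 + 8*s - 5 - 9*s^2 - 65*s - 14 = -9*s^2 - 57*s - 18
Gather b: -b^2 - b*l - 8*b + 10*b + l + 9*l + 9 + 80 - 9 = -b^2 + b*(2 - l) + 10*l + 80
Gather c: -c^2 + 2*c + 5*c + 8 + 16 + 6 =-c^2 + 7*c + 30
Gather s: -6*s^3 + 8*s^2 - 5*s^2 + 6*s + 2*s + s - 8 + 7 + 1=-6*s^3 + 3*s^2 + 9*s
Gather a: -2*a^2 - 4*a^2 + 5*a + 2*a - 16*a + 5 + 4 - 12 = -6*a^2 - 9*a - 3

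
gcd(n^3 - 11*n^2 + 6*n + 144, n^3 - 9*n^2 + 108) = n^2 - 3*n - 18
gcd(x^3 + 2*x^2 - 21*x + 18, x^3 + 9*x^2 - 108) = x^2 + 3*x - 18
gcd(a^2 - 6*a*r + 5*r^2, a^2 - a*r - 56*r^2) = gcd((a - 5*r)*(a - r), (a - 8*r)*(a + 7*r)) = 1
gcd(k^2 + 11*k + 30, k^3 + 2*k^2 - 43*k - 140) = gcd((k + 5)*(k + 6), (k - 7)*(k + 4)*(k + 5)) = k + 5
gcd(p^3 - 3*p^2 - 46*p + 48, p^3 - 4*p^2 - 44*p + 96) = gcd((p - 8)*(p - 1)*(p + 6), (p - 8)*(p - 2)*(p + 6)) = p^2 - 2*p - 48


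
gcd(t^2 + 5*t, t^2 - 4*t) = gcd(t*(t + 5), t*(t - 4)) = t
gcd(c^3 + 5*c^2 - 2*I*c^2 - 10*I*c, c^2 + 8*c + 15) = c + 5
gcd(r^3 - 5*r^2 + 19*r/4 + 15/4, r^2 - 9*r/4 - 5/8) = r - 5/2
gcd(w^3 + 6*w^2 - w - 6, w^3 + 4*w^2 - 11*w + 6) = w^2 + 5*w - 6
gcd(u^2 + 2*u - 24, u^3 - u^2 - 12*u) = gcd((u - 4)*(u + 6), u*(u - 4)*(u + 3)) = u - 4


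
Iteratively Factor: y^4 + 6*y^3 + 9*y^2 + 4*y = (y + 1)*(y^3 + 5*y^2 + 4*y) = y*(y + 1)*(y^2 + 5*y + 4) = y*(y + 1)^2*(y + 4)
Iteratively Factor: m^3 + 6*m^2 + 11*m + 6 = (m + 3)*(m^2 + 3*m + 2) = (m + 2)*(m + 3)*(m + 1)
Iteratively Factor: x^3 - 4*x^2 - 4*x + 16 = (x - 4)*(x^2 - 4) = (x - 4)*(x + 2)*(x - 2)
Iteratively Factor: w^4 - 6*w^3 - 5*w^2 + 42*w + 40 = (w - 5)*(w^3 - w^2 - 10*w - 8) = (w - 5)*(w + 2)*(w^2 - 3*w - 4) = (w - 5)*(w - 4)*(w + 2)*(w + 1)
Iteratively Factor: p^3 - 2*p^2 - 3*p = (p + 1)*(p^2 - 3*p) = p*(p + 1)*(p - 3)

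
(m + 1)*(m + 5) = m^2 + 6*m + 5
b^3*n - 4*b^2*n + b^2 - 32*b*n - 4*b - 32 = (b - 8)*(b + 4)*(b*n + 1)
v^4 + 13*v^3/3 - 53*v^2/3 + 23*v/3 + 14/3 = (v - 2)*(v - 1)*(v + 1/3)*(v + 7)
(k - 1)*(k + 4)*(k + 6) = k^3 + 9*k^2 + 14*k - 24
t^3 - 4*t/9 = t*(t - 2/3)*(t + 2/3)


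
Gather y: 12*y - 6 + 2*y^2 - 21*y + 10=2*y^2 - 9*y + 4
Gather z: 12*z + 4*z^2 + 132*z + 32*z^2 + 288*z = 36*z^2 + 432*z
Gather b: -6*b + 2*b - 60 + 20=-4*b - 40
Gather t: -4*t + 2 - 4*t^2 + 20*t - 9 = -4*t^2 + 16*t - 7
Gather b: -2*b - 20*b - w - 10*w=-22*b - 11*w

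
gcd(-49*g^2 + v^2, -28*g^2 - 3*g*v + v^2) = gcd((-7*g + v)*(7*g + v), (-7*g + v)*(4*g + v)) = -7*g + v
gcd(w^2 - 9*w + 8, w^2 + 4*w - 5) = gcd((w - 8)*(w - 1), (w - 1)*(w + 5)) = w - 1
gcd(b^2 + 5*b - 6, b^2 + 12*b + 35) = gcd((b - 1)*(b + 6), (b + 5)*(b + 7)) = 1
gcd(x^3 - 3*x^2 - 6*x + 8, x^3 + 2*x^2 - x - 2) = x^2 + x - 2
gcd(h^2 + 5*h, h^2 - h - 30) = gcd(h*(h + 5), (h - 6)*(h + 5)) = h + 5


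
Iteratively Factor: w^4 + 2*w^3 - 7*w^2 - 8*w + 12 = (w + 3)*(w^3 - w^2 - 4*w + 4) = (w - 2)*(w + 3)*(w^2 + w - 2) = (w - 2)*(w - 1)*(w + 3)*(w + 2)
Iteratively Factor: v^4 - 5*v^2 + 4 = (v - 2)*(v^3 + 2*v^2 - v - 2) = (v - 2)*(v + 2)*(v^2 - 1) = (v - 2)*(v + 1)*(v + 2)*(v - 1)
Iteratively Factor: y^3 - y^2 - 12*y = (y - 4)*(y^2 + 3*y) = y*(y - 4)*(y + 3)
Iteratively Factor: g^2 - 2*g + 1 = (g - 1)*(g - 1)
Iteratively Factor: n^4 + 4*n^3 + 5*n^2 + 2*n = (n)*(n^3 + 4*n^2 + 5*n + 2) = n*(n + 1)*(n^2 + 3*n + 2) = n*(n + 1)*(n + 2)*(n + 1)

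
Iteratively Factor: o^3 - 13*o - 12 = (o + 3)*(o^2 - 3*o - 4) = (o - 4)*(o + 3)*(o + 1)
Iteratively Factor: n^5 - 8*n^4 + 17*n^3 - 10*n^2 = (n - 2)*(n^4 - 6*n^3 + 5*n^2) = n*(n - 2)*(n^3 - 6*n^2 + 5*n) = n^2*(n - 2)*(n^2 - 6*n + 5) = n^2*(n - 2)*(n - 1)*(n - 5)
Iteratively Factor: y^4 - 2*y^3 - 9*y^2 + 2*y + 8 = (y + 2)*(y^3 - 4*y^2 - y + 4) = (y - 1)*(y + 2)*(y^2 - 3*y - 4) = (y - 1)*(y + 1)*(y + 2)*(y - 4)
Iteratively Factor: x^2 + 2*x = (x + 2)*(x)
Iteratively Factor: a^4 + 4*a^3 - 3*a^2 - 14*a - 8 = (a + 1)*(a^3 + 3*a^2 - 6*a - 8) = (a + 1)*(a + 4)*(a^2 - a - 2) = (a + 1)^2*(a + 4)*(a - 2)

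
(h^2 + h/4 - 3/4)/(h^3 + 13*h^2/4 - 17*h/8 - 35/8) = 2*(4*h - 3)/(8*h^2 + 18*h - 35)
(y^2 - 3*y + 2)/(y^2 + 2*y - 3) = (y - 2)/(y + 3)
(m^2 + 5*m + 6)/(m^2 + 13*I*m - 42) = (m^2 + 5*m + 6)/(m^2 + 13*I*m - 42)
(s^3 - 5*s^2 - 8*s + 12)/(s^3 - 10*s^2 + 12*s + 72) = (s - 1)/(s - 6)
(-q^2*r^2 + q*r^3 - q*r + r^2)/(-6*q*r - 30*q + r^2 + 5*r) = r*(q^2*r - q*r^2 + q - r)/(6*q*r + 30*q - r^2 - 5*r)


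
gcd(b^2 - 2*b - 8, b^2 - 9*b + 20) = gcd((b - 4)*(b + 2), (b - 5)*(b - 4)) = b - 4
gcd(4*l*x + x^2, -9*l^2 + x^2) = 1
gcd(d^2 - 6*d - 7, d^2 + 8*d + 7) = d + 1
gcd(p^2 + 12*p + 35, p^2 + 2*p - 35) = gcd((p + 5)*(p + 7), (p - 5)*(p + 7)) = p + 7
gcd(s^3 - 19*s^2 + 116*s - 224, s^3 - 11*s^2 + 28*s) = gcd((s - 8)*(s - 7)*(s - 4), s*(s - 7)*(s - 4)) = s^2 - 11*s + 28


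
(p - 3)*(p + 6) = p^2 + 3*p - 18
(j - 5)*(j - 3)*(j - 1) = j^3 - 9*j^2 + 23*j - 15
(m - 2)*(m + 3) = m^2 + m - 6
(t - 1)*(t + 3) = t^2 + 2*t - 3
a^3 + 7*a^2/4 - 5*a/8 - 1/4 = (a - 1/2)*(a + 1/4)*(a + 2)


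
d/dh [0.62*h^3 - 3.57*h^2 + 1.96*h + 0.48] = 1.86*h^2 - 7.14*h + 1.96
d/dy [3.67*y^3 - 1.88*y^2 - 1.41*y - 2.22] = 11.01*y^2 - 3.76*y - 1.41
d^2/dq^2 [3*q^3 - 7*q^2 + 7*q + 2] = 18*q - 14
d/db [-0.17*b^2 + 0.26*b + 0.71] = 0.26 - 0.34*b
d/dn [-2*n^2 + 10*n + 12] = 10 - 4*n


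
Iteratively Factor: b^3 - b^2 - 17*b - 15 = (b + 3)*(b^2 - 4*b - 5) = (b + 1)*(b + 3)*(b - 5)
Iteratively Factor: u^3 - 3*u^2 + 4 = (u + 1)*(u^2 - 4*u + 4) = (u - 2)*(u + 1)*(u - 2)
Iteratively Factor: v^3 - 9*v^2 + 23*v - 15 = (v - 1)*(v^2 - 8*v + 15) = (v - 3)*(v - 1)*(v - 5)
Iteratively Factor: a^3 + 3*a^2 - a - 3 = (a - 1)*(a^2 + 4*a + 3) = (a - 1)*(a + 3)*(a + 1)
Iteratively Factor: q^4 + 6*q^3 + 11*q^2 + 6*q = (q + 3)*(q^3 + 3*q^2 + 2*q) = (q + 1)*(q + 3)*(q^2 + 2*q) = (q + 1)*(q + 2)*(q + 3)*(q)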